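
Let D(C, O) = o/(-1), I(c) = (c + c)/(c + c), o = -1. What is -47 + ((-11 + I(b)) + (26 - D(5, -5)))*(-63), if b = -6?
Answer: -992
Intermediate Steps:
I(c) = 1 (I(c) = (2*c)/((2*c)) = (2*c)*(1/(2*c)) = 1)
D(C, O) = 1 (D(C, O) = -1/(-1) = -1*(-1) = 1)
-47 + ((-11 + I(b)) + (26 - D(5, -5)))*(-63) = -47 + ((-11 + 1) + (26 - 1*1))*(-63) = -47 + (-10 + (26 - 1))*(-63) = -47 + (-10 + 25)*(-63) = -47 + 15*(-63) = -47 - 945 = -992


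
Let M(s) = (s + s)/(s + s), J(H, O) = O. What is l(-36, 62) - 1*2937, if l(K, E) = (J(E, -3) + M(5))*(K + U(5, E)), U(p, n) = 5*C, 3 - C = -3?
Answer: -2925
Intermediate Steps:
C = 6 (C = 3 - 1*(-3) = 3 + 3 = 6)
U(p, n) = 30 (U(p, n) = 5*6 = 30)
M(s) = 1 (M(s) = (2*s)/((2*s)) = (2*s)*(1/(2*s)) = 1)
l(K, E) = -60 - 2*K (l(K, E) = (-3 + 1)*(K + 30) = -2*(30 + K) = -60 - 2*K)
l(-36, 62) - 1*2937 = (-60 - 2*(-36)) - 1*2937 = (-60 + 72) - 2937 = 12 - 2937 = -2925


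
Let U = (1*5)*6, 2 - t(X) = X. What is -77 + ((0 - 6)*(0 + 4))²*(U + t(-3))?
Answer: 20083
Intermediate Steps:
t(X) = 2 - X
U = 30 (U = 5*6 = 30)
-77 + ((0 - 6)*(0 + 4))²*(U + t(-3)) = -77 + ((0 - 6)*(0 + 4))²*(30 + (2 - 1*(-3))) = -77 + (-6*4)²*(30 + (2 + 3)) = -77 + (-24)²*(30 + 5) = -77 + 576*35 = -77 + 20160 = 20083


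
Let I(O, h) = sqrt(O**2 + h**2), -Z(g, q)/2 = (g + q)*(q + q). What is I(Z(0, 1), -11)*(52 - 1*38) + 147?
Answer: 147 + 14*sqrt(137) ≈ 310.87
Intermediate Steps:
Z(g, q) = -4*q*(g + q) (Z(g, q) = -2*(g + q)*(q + q) = -2*(g + q)*2*q = -4*q*(g + q))
I(Z(0, 1), -11)*(52 - 1*38) + 147 = sqrt((-4*1*(0 + 1))**2 + (-11)**2)*(52 - 1*38) + 147 = sqrt((-4*1*1)**2 + 121)*(52 - 38) + 147 = sqrt((-4)**2 + 121)*14 + 147 = sqrt(16 + 121)*14 + 147 = sqrt(137)*14 + 147 = 14*sqrt(137) + 147 = 147 + 14*sqrt(137)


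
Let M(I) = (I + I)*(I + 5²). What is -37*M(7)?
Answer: -16576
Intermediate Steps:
M(I) = 2*I*(25 + I) (M(I) = (2*I)*(I + 25) = (2*I)*(25 + I) = 2*I*(25 + I))
-37*M(7) = -74*7*(25 + 7) = -74*7*32 = -37*448 = -16576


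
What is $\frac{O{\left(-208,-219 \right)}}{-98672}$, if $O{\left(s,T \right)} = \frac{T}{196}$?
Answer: $\frac{219}{19339712} \approx 1.1324 \cdot 10^{-5}$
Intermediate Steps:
$O{\left(s,T \right)} = \frac{T}{196}$ ($O{\left(s,T \right)} = T \frac{1}{196} = \frac{T}{196}$)
$\frac{O{\left(-208,-219 \right)}}{-98672} = \frac{\frac{1}{196} \left(-219\right)}{-98672} = \left(- \frac{219}{196}\right) \left(- \frac{1}{98672}\right) = \frac{219}{19339712}$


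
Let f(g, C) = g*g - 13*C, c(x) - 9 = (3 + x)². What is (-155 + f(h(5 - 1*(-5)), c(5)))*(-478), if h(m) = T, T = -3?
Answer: 523410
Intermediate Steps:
h(m) = -3
c(x) = 9 + (3 + x)²
f(g, C) = g² - 13*C
(-155 + f(h(5 - 1*(-5)), c(5)))*(-478) = (-155 + ((-3)² - 13*(9 + (3 + 5)²)))*(-478) = (-155 + (9 - 13*(9 + 8²)))*(-478) = (-155 + (9 - 13*(9 + 64)))*(-478) = (-155 + (9 - 13*73))*(-478) = (-155 + (9 - 949))*(-478) = (-155 - 940)*(-478) = -1095*(-478) = 523410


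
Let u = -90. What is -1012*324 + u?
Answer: -327978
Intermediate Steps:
-1012*324 + u = -1012*324 - 90 = -327888 - 90 = -327978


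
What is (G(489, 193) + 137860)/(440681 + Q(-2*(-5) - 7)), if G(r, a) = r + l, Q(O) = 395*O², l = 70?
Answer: 138419/444236 ≈ 0.31159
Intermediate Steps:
G(r, a) = 70 + r (G(r, a) = r + 70 = 70 + r)
(G(489, 193) + 137860)/(440681 + Q(-2*(-5) - 7)) = ((70 + 489) + 137860)/(440681 + 395*(-2*(-5) - 7)²) = (559 + 137860)/(440681 + 395*(10 - 7)²) = 138419/(440681 + 395*3²) = 138419/(440681 + 395*9) = 138419/(440681 + 3555) = 138419/444236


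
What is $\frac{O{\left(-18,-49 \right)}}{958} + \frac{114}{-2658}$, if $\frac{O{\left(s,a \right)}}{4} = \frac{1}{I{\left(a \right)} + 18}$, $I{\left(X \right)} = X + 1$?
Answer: $- \frac{136958}{3182955} \approx -0.043029$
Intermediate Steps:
$I{\left(X \right)} = 1 + X$
$O{\left(s,a \right)} = \frac{4}{19 + a}$ ($O{\left(s,a \right)} = \frac{4}{\left(1 + a\right) + 18} = \frac{4}{19 + a}$)
$\frac{O{\left(-18,-49 \right)}}{958} + \frac{114}{-2658} = \frac{4 \frac{1}{19 - 49}}{958} + \frac{114}{-2658} = \frac{4}{-30} \cdot \frac{1}{958} + 114 \left(- \frac{1}{2658}\right) = 4 \left(- \frac{1}{30}\right) \frac{1}{958} - \frac{19}{443} = \left(- \frac{2}{15}\right) \frac{1}{958} - \frac{19}{443} = - \frac{1}{7185} - \frac{19}{443} = - \frac{136958}{3182955}$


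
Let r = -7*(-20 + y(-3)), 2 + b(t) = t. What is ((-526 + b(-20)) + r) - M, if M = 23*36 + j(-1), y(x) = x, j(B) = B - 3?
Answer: -1211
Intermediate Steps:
j(B) = -3 + B
b(t) = -2 + t
M = 824 (M = 23*36 + (-3 - 1) = 828 - 4 = 824)
r = 161 (r = -7*(-20 - 3) = -7*(-23) = 161)
((-526 + b(-20)) + r) - M = ((-526 + (-2 - 20)) + 161) - 1*824 = ((-526 - 22) + 161) - 824 = (-548 + 161) - 824 = -387 - 824 = -1211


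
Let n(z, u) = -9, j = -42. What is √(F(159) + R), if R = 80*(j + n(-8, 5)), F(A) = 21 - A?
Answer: I*√4218 ≈ 64.946*I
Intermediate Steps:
R = -4080 (R = 80*(-42 - 9) = 80*(-51) = -4080)
√(F(159) + R) = √((21 - 1*159) - 4080) = √((21 - 159) - 4080) = √(-138 - 4080) = √(-4218) = I*√4218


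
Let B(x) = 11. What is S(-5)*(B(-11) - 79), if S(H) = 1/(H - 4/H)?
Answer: 340/21 ≈ 16.190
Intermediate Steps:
S(-5)*(B(-11) - 79) = (-5/(-4 + (-5)**2))*(11 - 79) = -5/(-4 + 25)*(-68) = -5/21*(-68) = 340/21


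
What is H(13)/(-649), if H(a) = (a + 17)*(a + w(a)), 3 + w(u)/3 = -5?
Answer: 30/59 ≈ 0.50847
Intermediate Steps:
w(u) = -24 (w(u) = -9 + 3*(-5) = -9 - 15 = -24)
H(a) = (-24 + a)*(17 + a) (H(a) = (a + 17)*(a - 24) = (17 + a)*(-24 + a) = (-24 + a)*(17 + a))
H(13)/(-649) = (-408 + 13² - 7*13)/(-649) = (-408 + 169 - 91)*(-1/649) = -330*(-1/649) = 30/59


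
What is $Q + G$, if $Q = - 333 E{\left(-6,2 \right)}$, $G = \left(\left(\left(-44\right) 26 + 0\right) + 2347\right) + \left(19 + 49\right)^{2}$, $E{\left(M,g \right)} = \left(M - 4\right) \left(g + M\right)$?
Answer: $-7493$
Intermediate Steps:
$E{\left(M,g \right)} = \left(-4 + M\right) \left(M + g\right)$
$G = 5827$ ($G = \left(\left(-1144 + 0\right) + 2347\right) + 68^{2} = \left(-1144 + 2347\right) + 4624 = 1203 + 4624 = 5827$)
$Q = -13320$ ($Q = - 333 \left(\left(-6\right)^{2} - -24 - 8 - 12\right) = - 333 \left(36 + 24 - 8 - 12\right) = \left(-333\right) 40 = -13320$)
$Q + G = -13320 + 5827 = -7493$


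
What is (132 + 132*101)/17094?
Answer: 204/259 ≈ 0.78764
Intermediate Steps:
(132 + 132*101)/17094 = (132 + 13332)*(1/17094) = 13464*(1/17094) = 204/259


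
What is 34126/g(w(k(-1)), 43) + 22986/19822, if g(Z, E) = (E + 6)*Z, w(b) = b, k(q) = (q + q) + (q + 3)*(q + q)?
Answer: -167421922/1456917 ≈ -114.92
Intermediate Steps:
k(q) = 2*q + 2*q*(3 + q) (k(q) = 2*q + (3 + q)*(2*q) = 2*q + 2*q*(3 + q))
g(Z, E) = Z*(6 + E) (g(Z, E) = (6 + E)*Z = Z*(6 + E))
34126/g(w(k(-1)), 43) + 22986/19822 = 34126/(((2*(-1)*(4 - 1))*(6 + 43))) + 22986/19822 = 34126/(((2*(-1)*3)*49)) + 22986*(1/19822) = 34126/((-6*49)) + 11493/9911 = 34126/(-294) + 11493/9911 = 34126*(-1/294) + 11493/9911 = -17063/147 + 11493/9911 = -167421922/1456917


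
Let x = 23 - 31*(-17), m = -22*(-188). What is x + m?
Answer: 4686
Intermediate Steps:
m = 4136
x = 550 (x = 23 + 527 = 550)
x + m = 550 + 4136 = 4686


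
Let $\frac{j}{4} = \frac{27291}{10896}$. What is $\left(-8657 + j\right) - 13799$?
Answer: $- \frac{20380951}{908} \approx -22446.0$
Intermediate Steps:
$j = \frac{9097}{908}$ ($j = 4 \cdot \frac{27291}{10896} = 4 \cdot 27291 \cdot \frac{1}{10896} = 4 \cdot \frac{9097}{3632} = \frac{9097}{908} \approx 10.019$)
$\left(-8657 + j\right) - 13799 = \left(-8657 + \frac{9097}{908}\right) - 13799 = - \frac{7851459}{908} - 13799 = - \frac{20380951}{908}$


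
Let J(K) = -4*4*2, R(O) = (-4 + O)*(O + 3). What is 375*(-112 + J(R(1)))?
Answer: -54000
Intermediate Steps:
R(O) = (-4 + O)*(3 + O)
J(K) = -32 (J(K) = -16*2 = -32)
375*(-112 + J(R(1))) = 375*(-112 - 32) = 375*(-144) = -54000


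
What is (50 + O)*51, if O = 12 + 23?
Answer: 4335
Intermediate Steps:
O = 35
(50 + O)*51 = (50 + 35)*51 = 85*51 = 4335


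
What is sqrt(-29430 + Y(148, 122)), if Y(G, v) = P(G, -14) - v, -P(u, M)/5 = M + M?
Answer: 6*I*sqrt(817) ≈ 171.5*I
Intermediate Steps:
P(u, M) = -10*M (P(u, M) = -5*(M + M) = -10*M)
Y(G, v) = 140 - v (Y(G, v) = -10*(-14) - v = 140 - v)
sqrt(-29430 + Y(148, 122)) = sqrt(-29430 + (140 - 1*122)) = sqrt(-29430 + (140 - 122)) = sqrt(-29430 + 18) = sqrt(-29412) = 6*I*sqrt(817)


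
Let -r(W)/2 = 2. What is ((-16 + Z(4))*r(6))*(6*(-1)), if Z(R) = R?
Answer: -288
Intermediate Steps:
r(W) = -4 (r(W) = -2*2 = -4)
((-16 + Z(4))*r(6))*(6*(-1)) = ((-16 + 4)*(-4))*(6*(-1)) = -12*(-4)*(-6) = 48*(-6) = -288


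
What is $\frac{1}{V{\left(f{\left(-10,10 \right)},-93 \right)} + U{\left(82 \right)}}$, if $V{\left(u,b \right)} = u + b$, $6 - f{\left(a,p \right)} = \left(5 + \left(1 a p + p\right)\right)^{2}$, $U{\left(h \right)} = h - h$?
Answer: $- \frac{1}{7312} \approx -0.00013676$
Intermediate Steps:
$U{\left(h \right)} = 0$
$f{\left(a,p \right)} = 6 - \left(5 + p + a p\right)^{2}$ ($f{\left(a,p \right)} = 6 - \left(5 + \left(1 a p + p\right)\right)^{2} = 6 - \left(5 + \left(a p + p\right)\right)^{2} = 6 - \left(5 + \left(p + a p\right)\right)^{2} = 6 - \left(5 + p + a p\right)^{2}$)
$V{\left(u,b \right)} = b + u$
$\frac{1}{V{\left(f{\left(-10,10 \right)},-93 \right)} + U{\left(82 \right)}} = \frac{1}{\left(-93 + \left(6 - \left(5 + 10 - 100\right)^{2}\right)\right) + 0} = \frac{1}{\left(-93 + \left(6 - \left(-85\right)^{2}\right)\right) + 0} = \frac{1}{\left(-93 + \left(6 - 7225\right)\right) + 0} = \frac{1}{\left(-93 - 7219\right) + 0} = \frac{1}{-7312 + 0} = \frac{1}{-7312} = - \frac{1}{7312}$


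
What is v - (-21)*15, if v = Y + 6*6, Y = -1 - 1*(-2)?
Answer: 352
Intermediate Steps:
Y = 1 (Y = -1 + 2 = 1)
v = 37 (v = 1 + 6*6 = 1 + 36 = 37)
v - (-21)*15 = 37 - (-21)*15 = 37 - 1*(-315) = 37 + 315 = 352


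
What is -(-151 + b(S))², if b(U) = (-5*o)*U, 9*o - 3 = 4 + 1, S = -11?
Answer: -844561/81 ≈ -10427.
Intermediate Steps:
o = 8/9 (o = ⅓ + (4 + 1)/9 = ⅓ + (⅑)*5 = ⅓ + 5/9 = 8/9 ≈ 0.88889)
b(U) = -40*U/9 (b(U) = (-5*8/9)*U = -40*U/9)
-(-151 + b(S))² = -(-151 - 40/9*(-11))² = -(-151 + 440/9)² = -(-919/9)² = -1*844561/81 = -844561/81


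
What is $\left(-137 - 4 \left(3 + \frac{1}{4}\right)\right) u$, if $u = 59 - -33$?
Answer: $-13800$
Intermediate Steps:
$u = 92$ ($u = 59 + 33 = 92$)
$\left(-137 - 4 \left(3 + \frac{1}{4}\right)\right) u = \left(-137 - 4 \left(3 + \frac{1}{4}\right)\right) 92 = \left(-137 - 13\right) 92 = \left(-150\right) 92 = -13800$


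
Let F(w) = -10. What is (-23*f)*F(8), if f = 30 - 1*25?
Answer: 1150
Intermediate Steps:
f = 5 (f = 30 - 25 = 5)
(-23*f)*F(8) = -23*5*(-10) = -115*(-10) = 1150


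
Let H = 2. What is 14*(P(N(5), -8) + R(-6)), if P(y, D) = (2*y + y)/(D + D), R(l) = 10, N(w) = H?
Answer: 539/4 ≈ 134.75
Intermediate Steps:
N(w) = 2
P(y, D) = 3*y/(2*D) (P(y, D) = (3*y)/((2*D)) = (3*y)*(1/(2*D)) = 3*y/(2*D))
14*(P(N(5), -8) + R(-6)) = 14*((3/2)*2/(-8) + 10) = 14*((3/2)*2*(-⅛) + 10) = 14*(-3/8 + 10) = 14*(77/8) = 539/4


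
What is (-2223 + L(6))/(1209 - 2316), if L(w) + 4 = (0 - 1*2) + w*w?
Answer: 731/369 ≈ 1.9810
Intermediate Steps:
L(w) = -6 + w² (L(w) = -4 + ((0 - 1*2) + w*w) = -4 + ((0 - 2) + w²) = -4 + (-2 + w²) = -6 + w²)
(-2223 + L(6))/(1209 - 2316) = (-2223 + (-6 + 6²))/(1209 - 2316) = (-2223 + (-6 + 36))/(-1107) = (-2223 + 30)*(-1/1107) = -2193*(-1/1107) = 731/369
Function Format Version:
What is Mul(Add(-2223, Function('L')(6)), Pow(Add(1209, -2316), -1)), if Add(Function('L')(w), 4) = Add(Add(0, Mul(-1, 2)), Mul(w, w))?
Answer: Rational(731, 369) ≈ 1.9810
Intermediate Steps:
Function('L')(w) = Add(-6, Pow(w, 2)) (Function('L')(w) = Add(-4, Add(Add(0, Mul(-1, 2)), Mul(w, w))) = Add(-4, Add(Add(0, -2), Pow(w, 2))) = Add(-4, Add(-2, Pow(w, 2))) = Add(-6, Pow(w, 2)))
Mul(Add(-2223, Function('L')(6)), Pow(Add(1209, -2316), -1)) = Mul(Add(-2223, Add(-6, Pow(6, 2))), Pow(Add(1209, -2316), -1)) = Mul(Add(-2223, Add(-6, 36)), Pow(-1107, -1)) = Mul(Add(-2223, 30), Rational(-1, 1107)) = Mul(-2193, Rational(-1, 1107)) = Rational(731, 369)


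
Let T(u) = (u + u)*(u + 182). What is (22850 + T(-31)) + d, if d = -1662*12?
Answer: -6456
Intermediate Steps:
d = -19944
T(u) = 2*u*(182 + u) (T(u) = (2*u)*(182 + u) = 2*u*(182 + u))
(22850 + T(-31)) + d = (22850 + 2*(-31)*(182 - 31)) - 19944 = (22850 + 2*(-31)*151) - 19944 = (22850 - 9362) - 19944 = 13488 - 19944 = -6456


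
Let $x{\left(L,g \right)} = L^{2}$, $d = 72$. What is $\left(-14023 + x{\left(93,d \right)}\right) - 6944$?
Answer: $-12318$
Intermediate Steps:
$\left(-14023 + x{\left(93,d \right)}\right) - 6944 = \left(-14023 + 93^{2}\right) - 6944 = \left(-14023 + 8649\right) - 6944 = -5374 - 6944 = -12318$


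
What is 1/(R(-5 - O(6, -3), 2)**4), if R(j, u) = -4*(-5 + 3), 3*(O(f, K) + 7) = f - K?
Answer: 1/4096 ≈ 0.00024414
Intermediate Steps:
O(f, K) = -7 - K/3 + f/3 (O(f, K) = -7 + (f - K)/3 = -7 + (-K/3 + f/3) = -7 - K/3 + f/3)
R(j, u) = 8 (R(j, u) = -4*(-2) = 8)
1/(R(-5 - O(6, -3), 2)**4) = 1/(8**4) = 1/4096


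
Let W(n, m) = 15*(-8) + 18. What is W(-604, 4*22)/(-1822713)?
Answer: 34/607571 ≈ 5.5961e-5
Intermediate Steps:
W(n, m) = -102 (W(n, m) = -120 + 18 = -102)
W(-604, 4*22)/(-1822713) = -102/(-1822713) = -102*(-1/1822713) = 34/607571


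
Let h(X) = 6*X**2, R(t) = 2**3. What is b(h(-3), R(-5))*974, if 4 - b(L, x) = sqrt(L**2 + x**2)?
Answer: 3896 - 1948*sqrt(745) ≈ -49274.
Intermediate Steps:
R(t) = 8
b(L, x) = 4 - sqrt(L**2 + x**2)
b(h(-3), R(-5))*974 = (4 - sqrt((6*(-3)**2)**2 + 8**2))*974 = (4 - sqrt((6*9)**2 + 64))*974 = (4 - sqrt(54**2 + 64))*974 = (4 - sqrt(2916 + 64))*974 = (4 - sqrt(2980))*974 = (4 - 2*sqrt(745))*974 = 3896 - 1948*sqrt(745)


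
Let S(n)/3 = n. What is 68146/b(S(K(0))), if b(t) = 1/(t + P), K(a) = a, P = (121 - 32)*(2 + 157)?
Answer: 964334046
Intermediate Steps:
P = 14151 (P = 89*159 = 14151)
S(n) = 3*n
b(t) = 1/(14151 + t) (b(t) = 1/(t + 14151) = 1/(14151 + t))
68146/b(S(K(0))) = 68146/(1/(14151 + 3*0)) = 68146/(1/(14151 + 0)) = 68146/(1/14151) = 68146*14151 = 964334046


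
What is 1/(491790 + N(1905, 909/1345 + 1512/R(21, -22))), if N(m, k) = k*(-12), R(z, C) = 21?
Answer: 1345/660284562 ≈ 2.0370e-6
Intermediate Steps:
N(m, k) = -12*k
1/(491790 + N(1905, 909/1345 + 1512/R(21, -22))) = 1/(491790 - 12*(909/1345 + 1512/21)) = 1/(491790 - 12*(909*(1/1345) + 1512*(1/21))) = 1/(491790 - 12*(909/1345 + 72)) = 1/(491790 - 12*97749/1345) = 1/(491790 - 1172988/1345) = 1/(660284562/1345) = 1345/660284562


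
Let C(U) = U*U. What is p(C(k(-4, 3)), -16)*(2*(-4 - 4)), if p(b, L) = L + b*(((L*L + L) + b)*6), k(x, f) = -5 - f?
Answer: -1867520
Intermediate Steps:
C(U) = U²
p(b, L) = L + b*(6*L + 6*b + 6*L²) (p(b, L) = L + b*(((L² + L) + b)*6) = L + b*(((L + L²) + b)*6) = L + b*((L + b + L²)*6) = L + b*(6*L + 6*b + 6*L²))
p(C(k(-4, 3)), -16)*(2*(-4 - 4)) = (-16 + 6*((-5 - 1*3)²)² + 6*(-16)*(-5 - 1*3)² + 6*(-5 - 1*3)²*(-16)²)*(2*(-4 - 4)) = (-16 + 6*((-5 - 3)²)² + 6*(-16)*(-5 - 3)² + 6*(-5 - 3)²*256)*(2*(-8)) = (-16 + 6*((-8)²)² + 6*(-16)*(-8)² + 6*(-8)²*256)*(-16) = (-16 + 6*64² + 6*(-16)*64 + 6*64*256)*(-16) = (-16 + 6*4096 - 6144 + 98304)*(-16) = (-16 + 24576 - 6144 + 98304)*(-16) = 116720*(-16) = -1867520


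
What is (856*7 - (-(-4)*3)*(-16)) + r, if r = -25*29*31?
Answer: -16291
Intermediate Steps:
r = -22475 (r = -725*31 = -22475)
(856*7 - (-(-4)*3)*(-16)) + r = (856*7 - (-(-4)*3)*(-16)) - 22475 = (5992 - (-1*(-12))*(-16)) - 22475 = (5992 - 12*(-16)) - 22475 = (5992 - 1*(-192)) - 22475 = (5992 + 192) - 22475 = 6184 - 22475 = -16291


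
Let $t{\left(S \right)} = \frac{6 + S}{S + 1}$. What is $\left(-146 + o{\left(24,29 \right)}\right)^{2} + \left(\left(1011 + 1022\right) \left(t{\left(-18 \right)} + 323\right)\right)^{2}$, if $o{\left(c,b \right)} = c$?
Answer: $\frac{125162375686277}{289} \approx 4.3309 \cdot 10^{11}$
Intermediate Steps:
$t{\left(S \right)} = \frac{6 + S}{1 + S}$
$\left(-146 + o{\left(24,29 \right)}\right)^{2} + \left(\left(1011 + 1022\right) \left(t{\left(-18 \right)} + 323\right)\right)^{2} = \left(-146 + 24\right)^{2} + \left(\left(1011 + 1022\right) \left(\frac{6 - 18}{1 - 18} + 323\right)\right)^{2} = \left(-122\right)^{2} + \left(2033 \left(\frac{1}{-17} \left(-12\right) + 323\right)\right)^{2} = 14884 + \left(2033 \left(\left(- \frac{1}{17}\right) \left(-12\right) + 323\right)\right)^{2} = 14884 + \left(2033 \left(\frac{12}{17} + 323\right)\right)^{2} = 14884 + \left(2033 \cdot \frac{5503}{17}\right)^{2} = 14884 + \left(\frac{11187599}{17}\right)^{2} = 14884 + \frac{125162371384801}{289} = \frac{125162375686277}{289}$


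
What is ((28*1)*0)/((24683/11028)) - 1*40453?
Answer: -40453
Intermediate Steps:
((28*1)*0)/((24683/11028)) - 1*40453 = (28*0)/((24683*(1/11028))) - 40453 = 0/(24683/11028) - 40453 = 0*(11028/24683) - 40453 = 0 - 40453 = -40453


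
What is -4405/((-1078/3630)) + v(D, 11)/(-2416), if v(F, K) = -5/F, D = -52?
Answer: 91312478155/6155968 ≈ 14833.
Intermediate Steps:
-4405/((-1078/3630)) + v(D, 11)/(-2416) = -4405/((-1078/3630)) - 5/(-52)/(-2416) = -4405/((-1078*1/3630)) - 5*(-1/52)*(-1/2416) = -4405/(-49/165) + (5/52)*(-1/2416) = -4405*(-165/49) - 5/125632 = 726825/49 - 5/125632 = 91312478155/6155968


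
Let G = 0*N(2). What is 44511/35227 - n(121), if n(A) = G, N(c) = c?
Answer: 44511/35227 ≈ 1.2635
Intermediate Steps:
G = 0 (G = 0*2 = 0)
n(A) = 0
44511/35227 - n(121) = 44511/35227 - 1*0 = 44511*(1/35227) + 0 = 44511/35227 + 0 = 44511/35227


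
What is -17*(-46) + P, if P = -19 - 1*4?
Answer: 759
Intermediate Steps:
P = -23 (P = -19 - 4 = -23)
-17*(-46) + P = -17*(-46) - 23 = 782 - 23 = 759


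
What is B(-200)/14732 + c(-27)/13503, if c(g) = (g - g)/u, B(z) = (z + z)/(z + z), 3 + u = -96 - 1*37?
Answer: 1/14732 ≈ 6.7879e-5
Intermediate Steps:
u = -136 (u = -3 + (-96 - 1*37) = -3 + (-96 - 37) = -3 - 133 = -136)
B(z) = 1 (B(z) = (2*z)/((2*z)) = (2*z)*(1/(2*z)) = 1)
c(g) = 0 (c(g) = (g - g)/(-136) = 0*(-1/136) = 0)
B(-200)/14732 + c(-27)/13503 = 1/14732 + 0/13503 = 1*(1/14732) + 0*(1/13503) = 1/14732 + 0 = 1/14732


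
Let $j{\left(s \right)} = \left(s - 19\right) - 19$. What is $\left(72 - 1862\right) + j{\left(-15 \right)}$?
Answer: $-1843$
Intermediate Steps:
$j{\left(s \right)} = -38 + s$ ($j{\left(s \right)} = \left(-19 + s\right) - 19 = -38 + s$)
$\left(72 - 1862\right) + j{\left(-15 \right)} = \left(72 - 1862\right) - 53 = -1790 - 53 = -1843$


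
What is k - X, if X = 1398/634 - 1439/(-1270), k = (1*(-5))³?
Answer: -51667643/402590 ≈ -128.34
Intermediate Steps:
k = -125 (k = (-5)³ = -125)
X = 1343893/402590 (X = 1398*(1/634) - 1439*(-1/1270) = 699/317 + 1439/1270 = 1343893/402590 ≈ 3.3381)
k - X = -125 - 1*1343893/402590 = -125 - 1343893/402590 = -51667643/402590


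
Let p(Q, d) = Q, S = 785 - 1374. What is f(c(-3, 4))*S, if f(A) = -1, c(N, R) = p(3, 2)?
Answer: 589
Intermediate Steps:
S = -589
c(N, R) = 3
f(c(-3, 4))*S = -1*(-589) = 589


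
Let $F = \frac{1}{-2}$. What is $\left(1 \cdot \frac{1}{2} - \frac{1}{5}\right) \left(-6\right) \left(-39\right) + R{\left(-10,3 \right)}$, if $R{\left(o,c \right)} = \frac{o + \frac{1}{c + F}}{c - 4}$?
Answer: $\frac{399}{5} \approx 79.8$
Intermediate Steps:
$F = - \frac{1}{2} \approx -0.5$
$R{\left(o,c \right)} = \frac{o + \frac{1}{- \frac{1}{2} + c}}{-4 + c}$ ($R{\left(o,c \right)} = \frac{o + \frac{1}{c - \frac{1}{2}}}{c - 4} = \frac{o + \frac{1}{- \frac{1}{2} + c}}{-4 + c}$)
$\left(1 \cdot \frac{1}{2} - \frac{1}{5}\right) \left(-6\right) \left(-39\right) + R{\left(-10,3 \right)} = \left(1 \cdot \frac{1}{2} - \frac{1}{5}\right) \left(-6\right) \left(-39\right) + \frac{2 - -10 + 2 \cdot 3 \left(-10\right)}{4 - 27 + 2 \cdot 3^{2}} = \left(1 \cdot \frac{1}{2} - \frac{1}{5}\right) \left(-6\right) \left(-39\right) + \frac{2 + 10 - 60}{4 - 27 + 2 \cdot 9} = \left(\frac{1}{2} - \frac{1}{5}\right) \left(-6\right) \left(-39\right) + \frac{1}{4 - 27 + 18} \left(-48\right) = \frac{3}{10} \left(-6\right) \left(-39\right) + \frac{1}{-5} \left(-48\right) = \left(- \frac{9}{5}\right) \left(-39\right) - - \frac{48}{5} = \frac{351}{5} + \frac{48}{5} = \frac{399}{5}$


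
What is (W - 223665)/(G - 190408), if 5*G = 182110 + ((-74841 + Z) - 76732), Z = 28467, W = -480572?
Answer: 3521185/893036 ≈ 3.9429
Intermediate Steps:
G = 59004/5 (G = (182110 + ((-74841 + 28467) - 76732))/5 = (182110 + (-46374 - 76732))/5 = (182110 - 123106)/5 = (⅕)*59004 = 59004/5 ≈ 11801.)
(W - 223665)/(G - 190408) = (-480572 - 223665)/(59004/5 - 190408) = -704237/(-893036/5) = -704237*(-5/893036) = 3521185/893036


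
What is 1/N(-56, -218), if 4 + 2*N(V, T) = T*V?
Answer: 1/6102 ≈ 0.00016388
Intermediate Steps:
N(V, T) = -2 + T*V/2 (N(V, T) = -2 + (T*V)/2 = -2 + T*V/2)
1/N(-56, -218) = 1/(-2 + (½)*(-218)*(-56)) = 1/(-2 + 6104) = 1/6102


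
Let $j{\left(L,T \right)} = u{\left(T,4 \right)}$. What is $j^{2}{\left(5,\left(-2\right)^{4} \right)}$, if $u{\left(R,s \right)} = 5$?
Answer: $25$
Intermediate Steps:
$j{\left(L,T \right)} = 5$
$j^{2}{\left(5,\left(-2\right)^{4} \right)} = 5^{2} = 25$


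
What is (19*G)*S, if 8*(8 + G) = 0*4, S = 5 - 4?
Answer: -152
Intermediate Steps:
S = 1
G = -8 (G = -8 + (0*4)/8 = -8 + (⅛)*0 = -8 + 0 = -8)
(19*G)*S = (19*(-8))*1 = -152*1 = -152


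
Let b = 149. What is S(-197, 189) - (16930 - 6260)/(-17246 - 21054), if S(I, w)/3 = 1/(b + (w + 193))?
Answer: 192689/677910 ≈ 0.28424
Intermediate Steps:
S(I, w) = 3/(342 + w) (S(I, w) = 3/(149 + (w + 193)) = 3/(149 + (193 + w)) = 3/(342 + w))
S(-197, 189) - (16930 - 6260)/(-17246 - 21054) = 3/(342 + 189) - (16930 - 6260)/(-17246 - 21054) = 3/531 - 10670/(-38300) = 3*(1/531) - 10670*(-1)/38300 = 1/177 - 1*(-1067/3830) = 1/177 + 1067/3830 = 192689/677910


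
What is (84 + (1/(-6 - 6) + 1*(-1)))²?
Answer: 990025/144 ≈ 6875.2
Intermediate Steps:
(84 + (1/(-6 - 6) + 1*(-1)))² = (84 + (1/(-12) - 1))² = (84 + (-1/12 - 1))² = (84 - 13/12)² = (995/12)² = 990025/144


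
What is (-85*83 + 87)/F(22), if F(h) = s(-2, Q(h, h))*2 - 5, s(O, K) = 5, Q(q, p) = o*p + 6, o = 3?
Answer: -6968/5 ≈ -1393.6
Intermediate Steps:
Q(q, p) = 6 + 3*p (Q(q, p) = 3*p + 6 = 6 + 3*p)
F(h) = 5 (F(h) = 5*2 - 5 = 10 - 5 = 5)
(-85*83 + 87)/F(22) = (-85*83 + 87)/5 = (-7055 + 87)*(⅕) = -6968*⅕ = -6968/5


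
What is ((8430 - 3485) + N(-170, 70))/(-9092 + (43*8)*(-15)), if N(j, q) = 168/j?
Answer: -420241/1211420 ≈ -0.34690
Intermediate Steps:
((8430 - 3485) + N(-170, 70))/(-9092 + (43*8)*(-15)) = ((8430 - 3485) + 168/(-170))/(-9092 + (43*8)*(-15)) = (4945 + 168*(-1/170))/(-9092 + 344*(-15)) = (4945 - 84/85)/(-9092 - 5160) = (420241/85)/(-14252) = (420241/85)*(-1/14252) = -420241/1211420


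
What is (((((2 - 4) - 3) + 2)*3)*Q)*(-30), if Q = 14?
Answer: 3780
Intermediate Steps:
(((((2 - 4) - 3) + 2)*3)*Q)*(-30) = (((((2 - 4) - 3) + 2)*3)*14)*(-30) = ((((-2 - 3) + 2)*3)*14)*(-30) = (((-5 + 2)*3)*14)*(-30) = (-3*3*14)*(-30) = -9*14*(-30) = -126*(-30) = 3780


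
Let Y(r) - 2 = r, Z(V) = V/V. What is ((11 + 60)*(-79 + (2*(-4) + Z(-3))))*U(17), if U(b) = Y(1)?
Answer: -18318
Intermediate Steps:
Z(V) = 1
Y(r) = 2 + r
U(b) = 3 (U(b) = 2 + 1 = 3)
((11 + 60)*(-79 + (2*(-4) + Z(-3))))*U(17) = ((11 + 60)*(-79 + (2*(-4) + 1)))*3 = (71*(-79 + (-8 + 1)))*3 = (71*(-79 - 7))*3 = (71*(-86))*3 = -6106*3 = -18318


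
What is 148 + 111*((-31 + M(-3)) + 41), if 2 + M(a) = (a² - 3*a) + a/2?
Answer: 5735/2 ≈ 2867.5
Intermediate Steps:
M(a) = -2 + a² - 5*a/2 (M(a) = -2 + ((a² - 3*a) + a/2) = -2 + (a² - 5*a/2) = -2 + a² - 5*a/2)
148 + 111*((-31 + M(-3)) + 41) = 148 + 111*((-31 + (-2 + (-3)² - 5/2*(-3))) + 41) = 148 + 111*((-31 + (-2 + 9 + 15/2)) + 41) = 148 + 111*((-31 + 29/2) + 41) = 148 + 111*(-33/2 + 41) = 148 + 111*(49/2) = 148 + 5439/2 = 5735/2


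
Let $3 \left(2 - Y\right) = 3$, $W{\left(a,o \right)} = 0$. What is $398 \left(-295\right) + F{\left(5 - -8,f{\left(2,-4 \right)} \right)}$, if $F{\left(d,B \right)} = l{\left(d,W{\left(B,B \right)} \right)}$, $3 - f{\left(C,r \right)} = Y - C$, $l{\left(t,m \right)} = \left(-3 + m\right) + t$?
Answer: $-117400$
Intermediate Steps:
$Y = 1$ ($Y = 2 - 1 = 1$)
$l{\left(t,m \right)} = -3 + m + t$
$f{\left(C,r \right)} = 2 + C$ ($f{\left(C,r \right)} = 3 - \left(1 - C\right) = 3 + \left(-1 + C\right) = 2 + C$)
$F{\left(d,B \right)} = -3 + d$ ($F{\left(d,B \right)} = -3 + 0 + d = -3 + d$)
$398 \left(-295\right) + F{\left(5 - -8,f{\left(2,-4 \right)} \right)} = 398 \left(-295\right) + \left(-3 + \left(5 - -8\right)\right) = -117410 + \left(-3 + \left(5 + 8\right)\right) = -117410 + \left(-3 + 13\right) = -117410 + 10 = -117400$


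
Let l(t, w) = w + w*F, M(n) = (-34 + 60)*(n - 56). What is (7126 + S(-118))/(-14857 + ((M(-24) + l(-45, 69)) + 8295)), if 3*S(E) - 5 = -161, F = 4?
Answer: -7074/8297 ≈ -0.85260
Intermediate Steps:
S(E) = -52 (S(E) = 5/3 + (1/3)*(-161) = 5/3 - 161/3 = -52)
M(n) = -1456 + 26*n (M(n) = 26*(-56 + n) = -1456 + 26*n)
l(t, w) = 5*w (l(t, w) = w + w*4 = w + 4*w = 5*w)
(7126 + S(-118))/(-14857 + ((M(-24) + l(-45, 69)) + 8295)) = (7126 - 52)/(-14857 + (((-1456 + 26*(-24)) + 5*69) + 8295)) = 7074/(-14857 + (((-1456 - 624) + 345) + 8295)) = 7074/(-14857 + ((-2080 + 345) + 8295)) = 7074/(-14857 + (-1735 + 8295)) = 7074/(-14857 + 6560) = 7074/(-8297) = 7074*(-1/8297) = -7074/8297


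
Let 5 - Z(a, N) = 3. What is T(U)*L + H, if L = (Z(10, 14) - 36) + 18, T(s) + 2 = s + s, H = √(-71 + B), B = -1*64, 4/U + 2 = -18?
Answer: 192/5 + 3*I*√15 ≈ 38.4 + 11.619*I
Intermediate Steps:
U = -⅕ (U = 4/(-2 - 18) = 4/(-20) = 4*(-1/20) = -⅕ ≈ -0.20000)
Z(a, N) = 2 (Z(a, N) = 5 - 1*3 = 5 - 3 = 2)
B = -64
H = 3*I*√15 (H = √(-71 - 64) = √(-135) = 3*I*√15 ≈ 11.619*I)
T(s) = -2 + 2*s (T(s) = -2 + (s + s) = -2 + 2*s)
L = -16 (L = (2 - 36) + 18 = -34 + 18 = -16)
T(U)*L + H = (-2 + 2*(-⅕))*(-16) + 3*I*√15 = (-2 - ⅖)*(-16) + 3*I*√15 = -12/5*(-16) + 3*I*√15 = 192/5 + 3*I*√15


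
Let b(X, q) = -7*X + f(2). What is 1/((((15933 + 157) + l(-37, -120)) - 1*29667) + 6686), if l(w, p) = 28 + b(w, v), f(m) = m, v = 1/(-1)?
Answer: -1/6602 ≈ -0.00015147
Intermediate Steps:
v = -1
b(X, q) = 2 - 7*X (b(X, q) = -7*X + 2 = 2 - 7*X)
l(w, p) = 30 - 7*w (l(w, p) = 28 + (2 - 7*w) = 30 - 7*w)
1/((((15933 + 157) + l(-37, -120)) - 1*29667) + 6686) = 1/((((15933 + 157) + (30 - 7*(-37))) - 1*29667) + 6686) = 1/(((16090 + (30 + 259)) - 29667) + 6686) = 1/(((16090 + 289) - 29667) + 6686) = 1/((16379 - 29667) + 6686) = 1/(-13288 + 6686) = 1/(-6602) = -1/6602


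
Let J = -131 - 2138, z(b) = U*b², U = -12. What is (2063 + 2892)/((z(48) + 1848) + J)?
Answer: -4955/28069 ≈ -0.17653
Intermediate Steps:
z(b) = -12*b²
J = -2269
(2063 + 2892)/((z(48) + 1848) + J) = (2063 + 2892)/((-12*48² + 1848) - 2269) = 4955/((-12*2304 + 1848) - 2269) = 4955/((-27648 + 1848) - 2269) = 4955/(-25800 - 2269) = 4955/(-28069) = 4955*(-1/28069) = -4955/28069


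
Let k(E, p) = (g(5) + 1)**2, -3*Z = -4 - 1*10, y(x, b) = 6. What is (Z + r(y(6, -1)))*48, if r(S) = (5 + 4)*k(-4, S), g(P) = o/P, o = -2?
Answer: 9488/25 ≈ 379.52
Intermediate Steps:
g(P) = -2/P
Z = 14/3 (Z = -(-4 - 1*10)/3 = -(-4 - 10)/3 = -1/3*(-14) = 14/3 ≈ 4.6667)
k(E, p) = 9/25 (k(E, p) = (-2/5 + 1)**2 = (3/5)**2 = 9/25)
r(S) = 81/25 (r(S) = (5 + 4)*(9/25) = 9*(9/25) = 81/25)
(Z + r(y(6, -1)))*48 = (14/3 + 81/25)*48 = (593/75)*48 = 9488/25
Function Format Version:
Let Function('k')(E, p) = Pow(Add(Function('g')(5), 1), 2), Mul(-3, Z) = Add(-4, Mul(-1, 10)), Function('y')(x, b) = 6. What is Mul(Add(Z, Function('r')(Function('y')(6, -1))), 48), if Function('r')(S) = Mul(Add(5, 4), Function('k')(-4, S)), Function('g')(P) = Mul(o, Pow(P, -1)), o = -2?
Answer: Rational(9488, 25) ≈ 379.52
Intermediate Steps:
Function('g')(P) = Mul(-2, Pow(P, -1))
Z = Rational(14, 3) (Z = Mul(Rational(-1, 3), Add(-4, Mul(-1, 10))) = Mul(Rational(-1, 3), Add(-4, -10)) = Mul(Rational(-1, 3), -14) = Rational(14, 3) ≈ 4.6667)
Function('k')(E, p) = Rational(9, 25) (Function('k')(E, p) = Pow(Add(Mul(-2, Pow(5, -1)), 1), 2) = Pow(Add(Mul(-2, Rational(1, 5)), 1), 2) = Pow(Add(Rational(-2, 5), 1), 2) = Pow(Rational(3, 5), 2) = Rational(9, 25))
Function('r')(S) = Rational(81, 25) (Function('r')(S) = Mul(Add(5, 4), Rational(9, 25)) = Mul(9, Rational(9, 25)) = Rational(81, 25))
Mul(Add(Z, Function('r')(Function('y')(6, -1))), 48) = Mul(Add(Rational(14, 3), Rational(81, 25)), 48) = Mul(Rational(593, 75), 48) = Rational(9488, 25)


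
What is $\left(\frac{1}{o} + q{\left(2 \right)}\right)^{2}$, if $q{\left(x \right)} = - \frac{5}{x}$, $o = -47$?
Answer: $\frac{56169}{8836} \approx 6.3568$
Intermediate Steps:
$\left(\frac{1}{o} + q{\left(2 \right)}\right)^{2} = \left(\frac{1}{-47} - \frac{5}{2}\right)^{2} = \left(- \frac{1}{47} - \frac{5}{2}\right)^{2} = \left(- \frac{237}{94}\right)^{2} = \frac{56169}{8836}$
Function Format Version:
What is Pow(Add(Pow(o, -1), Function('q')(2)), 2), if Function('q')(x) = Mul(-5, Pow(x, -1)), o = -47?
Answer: Rational(56169, 8836) ≈ 6.3568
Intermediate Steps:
Pow(Add(Pow(o, -1), Function('q')(2)), 2) = Pow(Add(Pow(-47, -1), Mul(-5, Pow(2, -1))), 2) = Pow(Add(Rational(-1, 47), Mul(-5, Rational(1, 2))), 2) = Pow(Add(Rational(-1, 47), Rational(-5, 2)), 2) = Pow(Rational(-237, 94), 2) = Rational(56169, 8836)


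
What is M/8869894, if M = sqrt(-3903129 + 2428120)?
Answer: I*sqrt(1475009)/8869894 ≈ 0.00013692*I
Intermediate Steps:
M = I*sqrt(1475009) (M = sqrt(-1475009) = I*sqrt(1475009) ≈ 1214.5*I)
M/8869894 = (I*sqrt(1475009))/8869894 = (I*sqrt(1475009))*(1/8869894) = I*sqrt(1475009)/8869894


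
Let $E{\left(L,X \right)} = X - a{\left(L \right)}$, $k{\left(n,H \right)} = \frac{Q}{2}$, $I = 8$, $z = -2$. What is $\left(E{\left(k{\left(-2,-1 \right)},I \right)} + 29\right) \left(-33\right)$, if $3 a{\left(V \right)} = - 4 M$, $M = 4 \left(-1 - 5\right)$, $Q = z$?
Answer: $-165$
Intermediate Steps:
$Q = -2$
$M = -24$ ($M = 4 \left(-6\right) = -24$)
$a{\left(V \right)} = 32$ ($a{\left(V \right)} = \frac{\left(-4\right) \left(-24\right)}{3} = \frac{1}{3} \cdot 96 = 32$)
$k{\left(n,H \right)} = -1$ ($k{\left(n,H \right)} = - \frac{2}{2} = \left(-2\right) \frac{1}{2} = -1$)
$E{\left(L,X \right)} = -32 + X$ ($E{\left(L,X \right)} = X - 32 = -32 + X$)
$\left(E{\left(k{\left(-2,-1 \right)},I \right)} + 29\right) \left(-33\right) = \left(\left(-32 + 8\right) + 29\right) \left(-33\right) = \left(-24 + 29\right) \left(-33\right) = 5 \left(-33\right) = -165$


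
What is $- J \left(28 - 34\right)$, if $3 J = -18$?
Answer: $-36$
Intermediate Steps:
$J = -6$ ($J = \frac{1}{3} \left(-18\right) = -6$)
$- J \left(28 - 34\right) = \left(-1\right) \left(-6\right) \left(28 - 34\right) = 6 \left(-6\right) = -36$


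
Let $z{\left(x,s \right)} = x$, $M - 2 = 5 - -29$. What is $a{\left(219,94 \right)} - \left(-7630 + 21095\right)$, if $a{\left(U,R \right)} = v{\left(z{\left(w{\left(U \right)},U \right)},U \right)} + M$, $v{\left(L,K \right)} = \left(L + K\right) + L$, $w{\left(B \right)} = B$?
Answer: $-12772$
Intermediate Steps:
$M = 36$ ($M = 2 + \left(5 - -29\right) = 2 + \left(5 + 29\right) = 2 + 34 = 36$)
$v{\left(L,K \right)} = K + 2 L$ ($v{\left(L,K \right)} = \left(K + L\right) + L = K + 2 L$)
$a{\left(U,R \right)} = 36 + 3 U$ ($a{\left(U,R \right)} = \left(U + 2 U\right) + 36 = 3 U + 36 = 36 + 3 U$)
$a{\left(219,94 \right)} - \left(-7630 + 21095\right) = \left(36 + 3 \cdot 219\right) - \left(-7630 + 21095\right) = \left(36 + 657\right) - 13465 = 693 - 13465 = -12772$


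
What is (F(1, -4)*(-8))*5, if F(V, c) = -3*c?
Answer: -480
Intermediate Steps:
(F(1, -4)*(-8))*5 = (-3*(-4)*(-8))*5 = (12*(-8))*5 = -96*5 = -480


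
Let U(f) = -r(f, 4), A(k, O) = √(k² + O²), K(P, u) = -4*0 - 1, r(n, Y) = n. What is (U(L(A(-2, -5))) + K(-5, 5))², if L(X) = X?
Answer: (1 + √29)² ≈ 40.770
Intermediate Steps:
K(P, u) = -1 (K(P, u) = 0 - 1 = -1)
A(k, O) = √(O² + k²)
U(f) = -f
(U(L(A(-2, -5))) + K(-5, 5))² = (-√((-5)² + (-2)²) - 1)² = (-√(25 + 4) - 1)² = (-√29 - 1)² = (-1 - √29)²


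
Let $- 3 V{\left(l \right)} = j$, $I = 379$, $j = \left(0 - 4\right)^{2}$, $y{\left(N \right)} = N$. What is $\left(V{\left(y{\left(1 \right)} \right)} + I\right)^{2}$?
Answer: $\frac{1256641}{9} \approx 1.3963 \cdot 10^{5}$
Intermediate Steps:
$j = 16$ ($j = \left(-4\right)^{2} = 16$)
$V{\left(l \right)} = - \frac{16}{3}$ ($V{\left(l \right)} = \left(- \frac{1}{3}\right) 16 = - \frac{16}{3}$)
$\left(V{\left(y{\left(1 \right)} \right)} + I\right)^{2} = \left(- \frac{16}{3} + 379\right)^{2} = \left(\frac{1121}{3}\right)^{2} = \frac{1256641}{9}$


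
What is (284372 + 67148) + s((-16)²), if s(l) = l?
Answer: 351776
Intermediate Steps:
(284372 + 67148) + s((-16)²) = (284372 + 67148) + (-16)² = 351520 + 256 = 351776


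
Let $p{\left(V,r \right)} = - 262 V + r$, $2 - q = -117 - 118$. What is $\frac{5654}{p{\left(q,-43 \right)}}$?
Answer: $- \frac{5654}{62137} \approx -0.090992$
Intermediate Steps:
$q = 237$ ($q = 2 - \left(-117 - 118\right) = 2 - -235 = 2 + 235 = 237$)
$p{\left(V,r \right)} = r - 262 V$
$\frac{5654}{p{\left(q,-43 \right)}} = \frac{5654}{-43 - 62094} = \frac{5654}{-62137} = 5654 \left(- \frac{1}{62137}\right) = - \frac{5654}{62137}$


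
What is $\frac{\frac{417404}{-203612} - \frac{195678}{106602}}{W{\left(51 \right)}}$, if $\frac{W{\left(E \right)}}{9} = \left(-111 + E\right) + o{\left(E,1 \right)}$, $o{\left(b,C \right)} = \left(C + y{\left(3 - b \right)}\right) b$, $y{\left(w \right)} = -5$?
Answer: $\frac{8059871}{4928530266} \approx 0.0016354$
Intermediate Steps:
$o{\left(b,C \right)} = b \left(-5 + C\right)$ ($o{\left(b,C \right)} = \left(C - 5\right) b = \left(-5 + C\right) b = b \left(-5 + C\right)$)
$W{\left(E \right)} = -999 - 27 E$ ($W{\left(E \right)} = 9 \left(\left(-111 + E\right) + E \left(-5 + 1\right)\right) = 9 \left(\left(-111 + E\right) + E \left(-4\right)\right) = 9 \left(\left(-111 + E\right) - 4 E\right) = 9 \left(-111 - 3 E\right) = -999 - 27 E$)
$\frac{\frac{417404}{-203612} - \frac{195678}{106602}}{W{\left(51 \right)}} = \frac{\frac{417404}{-203612} - \frac{195678}{106602}}{-999 - 1377} = \frac{417404 \left(- \frac{1}{203612}\right) - \frac{32613}{17767}}{-999 - 1377} = \frac{- \frac{104351}{50903} - \frac{32613}{17767}}{-2376} = \left(- \frac{32239484}{8297189}\right) \left(- \frac{1}{2376}\right) = \frac{8059871}{4928530266}$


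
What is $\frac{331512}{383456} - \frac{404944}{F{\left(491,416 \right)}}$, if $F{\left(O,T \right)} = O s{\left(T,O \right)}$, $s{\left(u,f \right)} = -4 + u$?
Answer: $- \frac{2756749405}{2424065036} \approx -1.1372$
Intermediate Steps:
$F{\left(O,T \right)} = O \left(-4 + T\right)$
$\frac{331512}{383456} - \frac{404944}{F{\left(491,416 \right)}} = \frac{331512}{383456} - \frac{404944}{491 \left(-4 + 416\right)} = 331512 \cdot \frac{1}{383456} - \frac{404944}{491 \cdot 412} = \frac{41439}{47932} - \frac{404944}{202292} = \frac{41439}{47932} - \frac{101236}{50573} = - \frac{2756749405}{2424065036}$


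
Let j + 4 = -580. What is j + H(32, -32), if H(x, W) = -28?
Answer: -612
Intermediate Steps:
j = -584 (j = -4 - 580 = -584)
j + H(32, -32) = -584 - 28 = -612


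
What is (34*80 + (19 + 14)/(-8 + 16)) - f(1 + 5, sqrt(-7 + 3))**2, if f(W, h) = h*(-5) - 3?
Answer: 22521/8 - 60*I ≈ 2815.1 - 60.0*I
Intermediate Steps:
f(W, h) = -3 - 5*h (f(W, h) = -5*h - 3 = -3 - 5*h)
(34*80 + (19 + 14)/(-8 + 16)) - f(1 + 5, sqrt(-7 + 3))**2 = (34*80 + (19 + 14)/(-8 + 16)) - (-3 - 5*sqrt(-7 + 3))**2 = (2720 + 33/8) - (-3 - 10*I)**2 = 21793/8 - (-3 - 10*I)**2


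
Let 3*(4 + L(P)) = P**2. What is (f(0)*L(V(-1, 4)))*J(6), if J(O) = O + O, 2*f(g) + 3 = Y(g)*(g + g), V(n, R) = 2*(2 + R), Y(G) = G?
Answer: -792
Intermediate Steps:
V(n, R) = 4 + 2*R
f(g) = -3/2 + g**2 (f(g) = -3/2 + (g*(g + g))/2 = -3/2 + (g*(2*g))/2 = -3/2 + (2*g**2)/2 = -3/2 + g**2)
L(P) = -4 + P**2/3
J(O) = 2*O
(f(0)*L(V(-1, 4)))*J(6) = ((-3/2 + 0**2)*(-4 + (4 + 2*4)**2/3))*(2*6) = ((-3/2 + 0)*(-4 + (4 + 8)**2/3))*12 = -3*(-4 + (1/3)*12**2)/2*12 = -3*(-4 + (1/3)*144)/2*12 = -3*(-4 + 48)/2*12 = -3/2*44*12 = -66*12 = -792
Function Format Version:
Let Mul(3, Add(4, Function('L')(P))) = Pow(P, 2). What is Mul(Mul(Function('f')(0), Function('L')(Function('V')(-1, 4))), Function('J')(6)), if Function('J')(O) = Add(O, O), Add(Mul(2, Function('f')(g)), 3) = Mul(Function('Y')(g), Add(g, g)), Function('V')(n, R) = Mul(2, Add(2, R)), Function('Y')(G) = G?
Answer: -792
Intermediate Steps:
Function('V')(n, R) = Add(4, Mul(2, R))
Function('f')(g) = Add(Rational(-3, 2), Pow(g, 2)) (Function('f')(g) = Add(Rational(-3, 2), Mul(Rational(1, 2), Mul(g, Add(g, g)))) = Add(Rational(-3, 2), Mul(Rational(1, 2), Mul(g, Mul(2, g)))) = Add(Rational(-3, 2), Mul(Rational(1, 2), Mul(2, Pow(g, 2)))) = Add(Rational(-3, 2), Pow(g, 2)))
Function('L')(P) = Add(-4, Mul(Rational(1, 3), Pow(P, 2)))
Function('J')(O) = Mul(2, O)
Mul(Mul(Function('f')(0), Function('L')(Function('V')(-1, 4))), Function('J')(6)) = Mul(Mul(Add(Rational(-3, 2), Pow(0, 2)), Add(-4, Mul(Rational(1, 3), Pow(Add(4, Mul(2, 4)), 2)))), Mul(2, 6)) = Mul(Mul(Add(Rational(-3, 2), 0), Add(-4, Mul(Rational(1, 3), Pow(Add(4, 8), 2)))), 12) = Mul(Mul(Rational(-3, 2), Add(-4, Mul(Rational(1, 3), Pow(12, 2)))), 12) = Mul(Mul(Rational(-3, 2), Add(-4, Mul(Rational(1, 3), 144))), 12) = Mul(Mul(Rational(-3, 2), Add(-4, 48)), 12) = Mul(Mul(Rational(-3, 2), 44), 12) = Mul(-66, 12) = -792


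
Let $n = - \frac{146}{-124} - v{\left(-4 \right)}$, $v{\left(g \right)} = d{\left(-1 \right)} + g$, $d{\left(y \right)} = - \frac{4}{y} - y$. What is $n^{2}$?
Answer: $\frac{121}{3844} \approx 0.031478$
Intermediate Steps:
$d{\left(y \right)} = - y - \frac{4}{y}$
$v{\left(g \right)} = 5 + g$ ($v{\left(g \right)} = \left(\left(-1\right) \left(-1\right) - \frac{4}{-1}\right) + g = \left(1 - -4\right) + g = \left(1 + 4\right) + g = 5 + g$)
$n = \frac{11}{62}$ ($n = - \frac{146}{-124} - \left(5 - 4\right) = \left(-146\right) \left(- \frac{1}{124}\right) - 1 = \frac{73}{62} - 1 = \frac{11}{62} \approx 0.17742$)
$n^{2} = \left(\frac{11}{62}\right)^{2} = \frac{121}{3844}$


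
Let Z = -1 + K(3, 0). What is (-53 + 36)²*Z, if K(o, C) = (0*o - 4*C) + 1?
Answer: 0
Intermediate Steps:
K(o, C) = 1 - 4*C (K(o, C) = (0 - 4*C) + 1 = -4*C + 1 = 1 - 4*C)
Z = 0 (Z = -1 + (1 - 4*0) = -1 + (1 + 0) = -1 + 1 = 0)
(-53 + 36)²*Z = (-53 + 36)²*0 = (-17)²*0 = 289*0 = 0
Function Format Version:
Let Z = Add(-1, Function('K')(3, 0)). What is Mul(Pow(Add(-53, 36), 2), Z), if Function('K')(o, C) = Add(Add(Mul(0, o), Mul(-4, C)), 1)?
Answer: 0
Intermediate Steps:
Function('K')(o, C) = Add(1, Mul(-4, C)) (Function('K')(o, C) = Add(Add(0, Mul(-4, C)), 1) = Add(Mul(-4, C), 1) = Add(1, Mul(-4, C)))
Z = 0 (Z = Add(-1, Add(1, Mul(-4, 0))) = Add(-1, Add(1, 0)) = Add(-1, 1) = 0)
Mul(Pow(Add(-53, 36), 2), Z) = Mul(Pow(Add(-53, 36), 2), 0) = Mul(Pow(-17, 2), 0) = Mul(289, 0) = 0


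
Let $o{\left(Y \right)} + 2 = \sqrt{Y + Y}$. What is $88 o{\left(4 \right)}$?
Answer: $-176 + 176 \sqrt{2} \approx 72.902$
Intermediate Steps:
$o{\left(Y \right)} = -2 + \sqrt{2} \sqrt{Y}$ ($o{\left(Y \right)} = -2 + \sqrt{Y + Y} = -2 + \sqrt{2 Y} = -2 + \sqrt{2} \sqrt{Y}$)
$88 o{\left(4 \right)} = 88 \left(-2 + \sqrt{2} \sqrt{4}\right) = 88 \left(-2 + \sqrt{2} \cdot 2\right) = 88 \left(-2 + 2 \sqrt{2}\right) = -176 + 176 \sqrt{2}$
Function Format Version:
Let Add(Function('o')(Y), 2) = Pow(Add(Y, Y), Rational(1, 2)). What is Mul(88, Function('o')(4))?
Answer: Add(-176, Mul(176, Pow(2, Rational(1, 2)))) ≈ 72.902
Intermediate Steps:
Function('o')(Y) = Add(-2, Mul(Pow(2, Rational(1, 2)), Pow(Y, Rational(1, 2)))) (Function('o')(Y) = Add(-2, Pow(Add(Y, Y), Rational(1, 2))) = Add(-2, Pow(Mul(2, Y), Rational(1, 2))) = Add(-2, Mul(Pow(2, Rational(1, 2)), Pow(Y, Rational(1, 2)))))
Mul(88, Function('o')(4)) = Mul(88, Add(-2, Mul(Pow(2, Rational(1, 2)), Pow(4, Rational(1, 2))))) = Mul(88, Add(-2, Mul(Pow(2, Rational(1, 2)), 2))) = Mul(88, Add(-2, Mul(2, Pow(2, Rational(1, 2))))) = Add(-176, Mul(176, Pow(2, Rational(1, 2))))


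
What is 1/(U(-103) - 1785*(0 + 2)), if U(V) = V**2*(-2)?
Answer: -1/24788 ≈ -4.0342e-5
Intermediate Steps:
U(V) = -2*V**2
1/(U(-103) - 1785*(0 + 2)) = 1/(-2*(-103)**2 - 1785*(0 + 2)) = 1/(-2*10609 - 1785*2) = 1/(-21218 - 1785*2) = 1/(-21218 - 3570) = 1/(-24788) = -1/24788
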